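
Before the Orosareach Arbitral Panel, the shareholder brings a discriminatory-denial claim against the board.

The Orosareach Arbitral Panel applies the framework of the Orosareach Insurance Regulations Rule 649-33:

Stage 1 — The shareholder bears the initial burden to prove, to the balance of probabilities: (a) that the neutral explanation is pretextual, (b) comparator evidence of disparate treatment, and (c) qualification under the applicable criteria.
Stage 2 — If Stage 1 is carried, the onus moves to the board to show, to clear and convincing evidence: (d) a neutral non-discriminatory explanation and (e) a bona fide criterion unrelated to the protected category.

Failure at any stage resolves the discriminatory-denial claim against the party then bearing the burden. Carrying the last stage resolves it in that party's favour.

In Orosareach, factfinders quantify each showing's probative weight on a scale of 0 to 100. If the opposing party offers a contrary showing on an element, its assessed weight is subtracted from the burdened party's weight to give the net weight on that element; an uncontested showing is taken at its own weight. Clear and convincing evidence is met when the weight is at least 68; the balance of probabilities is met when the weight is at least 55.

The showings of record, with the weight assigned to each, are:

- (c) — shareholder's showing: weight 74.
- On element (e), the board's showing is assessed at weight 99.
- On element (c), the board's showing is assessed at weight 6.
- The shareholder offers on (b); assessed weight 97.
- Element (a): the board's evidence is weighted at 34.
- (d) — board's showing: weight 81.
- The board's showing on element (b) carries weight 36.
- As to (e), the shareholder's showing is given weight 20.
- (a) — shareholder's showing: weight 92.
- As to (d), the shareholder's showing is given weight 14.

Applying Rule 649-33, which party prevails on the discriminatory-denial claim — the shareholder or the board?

Stage 1 (shareholder, the balance of probabilities, weight is at least 55): (a) net 92−34=58 ≥ 55 — meets; (b) net 97−36=61 ≥ 55 — meets; (c) net 74−6=68 ≥ 55 — meets.
  The shareholder carries Stage 1; the board now bears the burden.
Stage 2 (board, clear and convincing evidence, weight is at least 68): (d) net 81−14=67 < 68 — fails; (e) net 99−20=79 ≥ 68 — meets.
  Not every element is met, so the board fails to carry Stage 2.
So the shareholder prevails.

shareholder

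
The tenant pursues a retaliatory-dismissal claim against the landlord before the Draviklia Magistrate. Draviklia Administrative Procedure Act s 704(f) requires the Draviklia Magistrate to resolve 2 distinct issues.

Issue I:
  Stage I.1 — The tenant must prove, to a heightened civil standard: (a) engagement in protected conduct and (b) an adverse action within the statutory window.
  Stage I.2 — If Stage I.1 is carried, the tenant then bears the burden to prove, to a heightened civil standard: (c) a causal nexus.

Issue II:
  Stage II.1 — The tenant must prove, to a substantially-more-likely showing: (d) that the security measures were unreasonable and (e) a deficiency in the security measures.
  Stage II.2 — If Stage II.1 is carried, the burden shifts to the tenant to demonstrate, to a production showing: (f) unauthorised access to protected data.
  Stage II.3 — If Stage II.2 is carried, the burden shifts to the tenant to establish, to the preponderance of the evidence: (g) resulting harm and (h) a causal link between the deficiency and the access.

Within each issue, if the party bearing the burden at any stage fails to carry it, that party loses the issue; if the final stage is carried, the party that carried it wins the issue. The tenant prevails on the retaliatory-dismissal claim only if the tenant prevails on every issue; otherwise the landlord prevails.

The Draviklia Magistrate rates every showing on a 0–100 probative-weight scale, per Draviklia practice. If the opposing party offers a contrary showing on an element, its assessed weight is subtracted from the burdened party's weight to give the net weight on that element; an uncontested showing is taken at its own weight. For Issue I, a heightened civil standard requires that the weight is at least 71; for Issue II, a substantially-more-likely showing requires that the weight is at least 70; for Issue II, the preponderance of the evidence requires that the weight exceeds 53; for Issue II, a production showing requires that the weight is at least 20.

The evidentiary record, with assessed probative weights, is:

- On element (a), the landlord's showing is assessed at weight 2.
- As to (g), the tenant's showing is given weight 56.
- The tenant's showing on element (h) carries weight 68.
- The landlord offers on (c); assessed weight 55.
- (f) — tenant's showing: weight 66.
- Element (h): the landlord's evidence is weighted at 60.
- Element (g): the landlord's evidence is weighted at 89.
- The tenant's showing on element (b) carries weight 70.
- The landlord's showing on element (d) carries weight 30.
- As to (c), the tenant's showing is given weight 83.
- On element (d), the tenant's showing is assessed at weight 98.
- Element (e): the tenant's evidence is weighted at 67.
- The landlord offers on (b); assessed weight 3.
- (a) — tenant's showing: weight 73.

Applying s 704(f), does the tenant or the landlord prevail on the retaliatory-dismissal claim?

— Issue I —
Stage I.1 — burden on tenant; standard: a heightened civil standard (weight is at least 71).
    (a): 73 − 2 = 71 ≥ 71 [met]
    (b): 70 − 3 = 67 < 71 [not met]
  Stage I.1 not carried; the tenant fails its burden.
The analysis ends at Stage I.1; the landlord prevails on this issue.
— Issue II —
Stage II.1 (tenant, a substantially-more-likely showing, weight is at least 70): (d) net 98−30=68 < 70 — fails; (e) 67 < 70 — fails.
  Not every element is met, so the tenant fails to carry Stage II.1.
So the landlord prevails on this issue.
Per-issue: Issue I → landlord; Issue II → landlord. The tenant must prevail on every issue; overall, the landlord prevails.

landlord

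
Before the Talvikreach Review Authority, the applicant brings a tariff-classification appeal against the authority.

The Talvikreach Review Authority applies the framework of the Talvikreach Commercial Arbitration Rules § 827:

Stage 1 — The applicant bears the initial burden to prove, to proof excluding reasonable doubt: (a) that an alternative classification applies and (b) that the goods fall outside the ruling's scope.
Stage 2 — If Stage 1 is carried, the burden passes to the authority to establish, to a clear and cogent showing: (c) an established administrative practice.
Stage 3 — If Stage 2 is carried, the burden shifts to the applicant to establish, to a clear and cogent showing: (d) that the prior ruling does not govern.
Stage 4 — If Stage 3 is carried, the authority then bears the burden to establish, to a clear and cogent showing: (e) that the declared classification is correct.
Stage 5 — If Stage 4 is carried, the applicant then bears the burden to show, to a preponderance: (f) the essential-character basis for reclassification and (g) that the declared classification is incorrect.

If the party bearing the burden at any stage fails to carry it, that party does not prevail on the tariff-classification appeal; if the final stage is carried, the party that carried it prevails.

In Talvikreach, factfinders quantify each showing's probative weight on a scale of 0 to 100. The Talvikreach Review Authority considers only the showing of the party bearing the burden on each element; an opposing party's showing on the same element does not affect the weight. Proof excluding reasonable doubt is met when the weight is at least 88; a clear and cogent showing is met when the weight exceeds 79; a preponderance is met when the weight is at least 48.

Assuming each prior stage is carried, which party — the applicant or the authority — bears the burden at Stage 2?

authority

Stage 2's rule assigns the burden to the authority (to a clear and cogent showing).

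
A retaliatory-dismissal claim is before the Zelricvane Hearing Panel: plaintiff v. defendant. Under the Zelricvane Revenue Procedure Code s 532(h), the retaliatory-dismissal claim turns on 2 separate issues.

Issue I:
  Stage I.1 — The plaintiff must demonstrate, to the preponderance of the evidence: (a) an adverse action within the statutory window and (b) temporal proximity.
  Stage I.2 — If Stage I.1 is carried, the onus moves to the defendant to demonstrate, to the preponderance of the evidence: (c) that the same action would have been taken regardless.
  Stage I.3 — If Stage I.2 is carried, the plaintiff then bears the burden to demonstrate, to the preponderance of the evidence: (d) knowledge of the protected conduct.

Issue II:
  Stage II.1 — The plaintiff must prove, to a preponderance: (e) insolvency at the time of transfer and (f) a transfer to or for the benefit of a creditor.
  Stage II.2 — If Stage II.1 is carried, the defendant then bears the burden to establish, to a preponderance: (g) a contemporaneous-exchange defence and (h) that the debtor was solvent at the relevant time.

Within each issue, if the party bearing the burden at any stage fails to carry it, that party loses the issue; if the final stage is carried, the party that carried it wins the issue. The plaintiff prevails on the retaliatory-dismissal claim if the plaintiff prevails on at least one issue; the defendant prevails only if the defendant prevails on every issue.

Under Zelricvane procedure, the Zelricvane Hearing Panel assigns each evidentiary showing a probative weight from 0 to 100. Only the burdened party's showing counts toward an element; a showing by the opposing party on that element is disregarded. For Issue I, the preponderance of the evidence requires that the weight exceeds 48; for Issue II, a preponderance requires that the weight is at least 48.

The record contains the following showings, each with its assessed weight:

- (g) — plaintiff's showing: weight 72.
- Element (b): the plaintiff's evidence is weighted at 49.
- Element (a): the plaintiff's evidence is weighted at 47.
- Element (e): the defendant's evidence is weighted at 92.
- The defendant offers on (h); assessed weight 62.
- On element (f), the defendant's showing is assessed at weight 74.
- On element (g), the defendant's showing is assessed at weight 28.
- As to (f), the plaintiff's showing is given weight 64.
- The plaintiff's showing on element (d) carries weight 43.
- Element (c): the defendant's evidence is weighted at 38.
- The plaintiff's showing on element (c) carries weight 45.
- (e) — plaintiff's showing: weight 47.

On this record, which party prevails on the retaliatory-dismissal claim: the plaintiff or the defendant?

defendant

— Issue I —
Stage I.1 (plaintiff, the preponderance of the evidence, weight exceeds 48): (a) 47 ≤ 48 — fails; (b) 49 > 48 — meets.
  Stage I.1 not carried; the plaintiff fails its burden.
The defendant prevails on this issue.
— Issue II —
At Stage II.1 the plaintiff must meet a preponderance (weight is at least 48): on (e) the weight is 47 (the defendant's 92 is given no effect), < 48, so (e) does not meet the standard; on (f) the weight is 64 (the defendant's 74 is given no effect), which does reach 48, so (f) meets the standard.
  The plaintiff does not carry Stage II.1.
So the defendant prevails on this issue.
Per-issue: Issue I → defendant; Issue II → defendant. The plaintiff must prevail on at least one issue; overall, the defendant prevails.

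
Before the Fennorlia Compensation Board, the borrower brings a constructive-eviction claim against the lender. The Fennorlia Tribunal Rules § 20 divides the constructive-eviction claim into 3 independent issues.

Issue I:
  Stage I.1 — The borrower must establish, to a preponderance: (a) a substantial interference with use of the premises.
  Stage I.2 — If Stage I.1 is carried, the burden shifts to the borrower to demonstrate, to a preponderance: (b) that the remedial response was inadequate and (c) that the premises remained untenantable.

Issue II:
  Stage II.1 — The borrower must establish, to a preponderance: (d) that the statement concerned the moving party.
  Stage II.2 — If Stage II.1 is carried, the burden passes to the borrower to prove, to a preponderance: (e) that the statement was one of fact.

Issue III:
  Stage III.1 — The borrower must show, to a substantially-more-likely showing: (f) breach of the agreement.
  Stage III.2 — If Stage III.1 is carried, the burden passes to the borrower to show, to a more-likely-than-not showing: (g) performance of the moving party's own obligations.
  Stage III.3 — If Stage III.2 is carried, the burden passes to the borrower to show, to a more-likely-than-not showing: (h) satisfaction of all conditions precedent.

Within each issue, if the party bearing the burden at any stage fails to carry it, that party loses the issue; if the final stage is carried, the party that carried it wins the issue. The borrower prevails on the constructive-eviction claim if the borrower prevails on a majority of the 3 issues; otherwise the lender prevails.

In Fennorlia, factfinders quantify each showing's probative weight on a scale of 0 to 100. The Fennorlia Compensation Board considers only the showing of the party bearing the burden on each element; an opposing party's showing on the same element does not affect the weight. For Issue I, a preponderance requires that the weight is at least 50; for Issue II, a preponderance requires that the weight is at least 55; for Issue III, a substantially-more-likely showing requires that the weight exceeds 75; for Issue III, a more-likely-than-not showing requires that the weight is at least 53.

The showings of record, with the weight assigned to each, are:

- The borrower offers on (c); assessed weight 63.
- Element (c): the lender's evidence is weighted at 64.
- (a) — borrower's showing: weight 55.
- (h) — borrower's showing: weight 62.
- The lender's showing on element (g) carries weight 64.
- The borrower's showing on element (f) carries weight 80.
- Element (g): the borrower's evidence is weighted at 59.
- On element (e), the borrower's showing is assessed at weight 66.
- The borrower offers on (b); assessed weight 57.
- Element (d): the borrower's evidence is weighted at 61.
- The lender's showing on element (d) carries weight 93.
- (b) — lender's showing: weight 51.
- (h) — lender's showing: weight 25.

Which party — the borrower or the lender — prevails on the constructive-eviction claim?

— Issue I —
Stage I.1 (borrower, a preponderance, weight is at least 50): (a) 55 ≥ 50 — meets.
  Stage I.1 is satisfied; the borrower continues to bear the burden.
Stage I.2 (borrower, a preponderance, weight is at least 50): (b) 57 (lender's 51 disregarded) ≥ 50 — meets; (c) 63 (lender's 64 disregarded) ≥ 50 — meets.
  Stage I.2 carried; the final stage is satisfied.
Every stage carried; the borrower prevails on this issue.
— Issue II —
Stage II.1 (borrower, a preponderance, weight is at least 55): (d) 61 (lender's 93 disregarded) ≥ 55 — meets.
  Stage II.1 is satisfied; the borrower continues to bear the burden.
Stage II.2 (borrower, a preponderance, weight is at least 55): (e) 66 ≥ 55 — meets.
  Stage II.2 carried; the final stage is satisfied.
Every stage carried; the borrower prevails on this issue.
— Issue III —
At Stage III.1 the borrower must meet a substantially-more-likely showing (weight exceeds 75): on (f) the weight is 80, which does exceed 75, so (f) meets the standard.
  Stage III.1 is satisfied; the borrower continues to bear the burden.
At Stage III.2 the borrower must meet a more-likely-than-not showing (weight is at least 53): on (g) the weight is 59 (the lender's 64 is given no effect), which does reach 53, so (g) meets the standard.
  All elements met. The borrower retains the burden for Stage III.3.
At Stage III.3 the borrower must meet a more-likely-than-not showing (weight is at least 53): on (h) the weight is 62 (the lender's 25 is given no effect), which does reach 53, so (h) meets the standard.
  All elements met at the final stage.
All stages carried — the borrower prevails on this issue.
Per-issue: Issue I → borrower; Issue II → borrower; Issue III → borrower. The borrower must prevail on a majority of issues; overall, the borrower prevails.

borrower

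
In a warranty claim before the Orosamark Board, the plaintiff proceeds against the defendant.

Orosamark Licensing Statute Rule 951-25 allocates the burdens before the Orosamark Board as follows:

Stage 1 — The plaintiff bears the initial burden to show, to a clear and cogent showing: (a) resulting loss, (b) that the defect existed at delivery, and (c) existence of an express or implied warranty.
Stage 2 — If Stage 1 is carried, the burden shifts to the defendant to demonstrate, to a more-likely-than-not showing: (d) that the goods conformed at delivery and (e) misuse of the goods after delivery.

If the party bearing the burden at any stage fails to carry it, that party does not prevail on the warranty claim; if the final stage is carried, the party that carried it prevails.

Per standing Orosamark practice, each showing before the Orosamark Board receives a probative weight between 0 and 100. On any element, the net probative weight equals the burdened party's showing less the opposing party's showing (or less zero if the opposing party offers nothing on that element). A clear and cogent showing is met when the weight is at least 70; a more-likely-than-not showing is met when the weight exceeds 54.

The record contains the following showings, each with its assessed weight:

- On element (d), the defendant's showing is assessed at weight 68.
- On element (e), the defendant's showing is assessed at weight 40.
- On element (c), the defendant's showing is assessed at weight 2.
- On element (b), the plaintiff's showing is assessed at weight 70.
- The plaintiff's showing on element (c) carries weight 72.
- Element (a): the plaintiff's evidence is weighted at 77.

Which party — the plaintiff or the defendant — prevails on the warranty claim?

plaintiff

At Stage 1 the plaintiff must meet a clear and cogent showing (weight is at least 70): on (a) the weight is 77, which does reach 70, so (a) meets the standard; on (b) the weight is 70, which does reach 70, so (b) meets the standard; on (c) the weight is 72 less the opposing 2 gives net 70, ≥ 70, so (c) meets the standard.
  Stage 1 carried; the burden shifts to the defendant.
At Stage 2 the defendant must meet a more-likely-than-not showing (weight exceeds 54): on (d) the weight is 68, which does exceed 54, so (d) meets the standard; on (e) the weight is 40, which does not exceed 54, so (e) does not meet the standard.
  The defendant does not carry Stage 2.
So the plaintiff prevails.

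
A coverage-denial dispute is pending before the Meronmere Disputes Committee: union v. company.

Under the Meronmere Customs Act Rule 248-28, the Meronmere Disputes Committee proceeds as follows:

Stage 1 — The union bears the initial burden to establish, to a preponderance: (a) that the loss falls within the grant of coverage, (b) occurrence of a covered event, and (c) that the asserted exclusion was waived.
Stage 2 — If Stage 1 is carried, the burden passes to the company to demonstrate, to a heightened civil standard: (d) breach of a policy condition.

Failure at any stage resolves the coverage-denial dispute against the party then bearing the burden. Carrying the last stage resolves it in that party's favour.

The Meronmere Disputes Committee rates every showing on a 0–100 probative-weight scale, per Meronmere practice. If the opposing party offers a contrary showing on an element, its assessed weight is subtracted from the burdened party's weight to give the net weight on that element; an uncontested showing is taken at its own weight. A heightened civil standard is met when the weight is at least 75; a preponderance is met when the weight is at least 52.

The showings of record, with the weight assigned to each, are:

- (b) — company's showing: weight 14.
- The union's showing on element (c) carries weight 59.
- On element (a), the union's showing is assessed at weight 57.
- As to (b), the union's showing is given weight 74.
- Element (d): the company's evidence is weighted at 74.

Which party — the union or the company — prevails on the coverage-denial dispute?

union

Stage 1 — burden on union; standard: a preponderance (weight is at least 52).
    (a): 57 ≥ 52 [met]
    (b): 74 − 14 = 60 ≥ 52 [met]
    (c): 59 ≥ 52 [met]
  All elements met. The burden passes to the company.
Stage 2 — burden on company; standard: a heightened civil standard (weight is at least 75).
    (d): 74 < 75 [not met]
  Not every element is met, so the company fails to carry Stage 2.
The analysis ends at Stage 2; the union prevails.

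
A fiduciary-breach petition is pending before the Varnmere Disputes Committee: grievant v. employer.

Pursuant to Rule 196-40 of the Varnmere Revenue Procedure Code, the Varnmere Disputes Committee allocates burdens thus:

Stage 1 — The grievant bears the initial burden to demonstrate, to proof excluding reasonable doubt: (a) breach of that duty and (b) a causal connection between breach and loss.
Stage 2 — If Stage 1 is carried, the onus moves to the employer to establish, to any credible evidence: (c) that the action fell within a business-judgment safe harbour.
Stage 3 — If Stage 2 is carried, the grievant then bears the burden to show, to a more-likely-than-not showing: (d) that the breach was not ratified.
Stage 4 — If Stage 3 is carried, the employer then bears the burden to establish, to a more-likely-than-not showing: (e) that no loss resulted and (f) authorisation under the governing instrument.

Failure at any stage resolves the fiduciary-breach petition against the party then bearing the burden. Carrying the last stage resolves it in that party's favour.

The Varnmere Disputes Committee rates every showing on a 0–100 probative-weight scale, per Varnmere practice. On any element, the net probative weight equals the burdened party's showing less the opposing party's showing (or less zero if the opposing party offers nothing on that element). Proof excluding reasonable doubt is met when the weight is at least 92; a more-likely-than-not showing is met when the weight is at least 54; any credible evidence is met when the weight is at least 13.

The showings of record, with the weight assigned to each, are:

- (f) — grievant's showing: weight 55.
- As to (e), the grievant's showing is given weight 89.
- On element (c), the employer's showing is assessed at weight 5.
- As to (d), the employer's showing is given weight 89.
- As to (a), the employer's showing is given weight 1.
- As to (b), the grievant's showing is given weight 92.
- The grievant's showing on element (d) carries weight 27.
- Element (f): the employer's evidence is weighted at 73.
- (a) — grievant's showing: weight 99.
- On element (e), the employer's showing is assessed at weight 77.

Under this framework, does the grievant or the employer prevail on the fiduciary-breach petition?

At Stage 1 the grievant must meet proof excluding reasonable doubt (weight is at least 92): on (a) the weight is 99 less the opposing 1 gives net 98, ≥ 92, so (a) meets the standard; on (b) the weight is 92, which does reach 92, so (b) meets the standard.
  Stage 1 carried; the burden shifts to the employer.
At Stage 2 the employer must meet any credible evidence (weight is at least 13): on (c) the weight is 5, which does not reach 13, so (c) does not meet the standard.
  Stage 2 not carried; the employer fails its burden.
The analysis ends at Stage 2; the grievant prevails.

grievant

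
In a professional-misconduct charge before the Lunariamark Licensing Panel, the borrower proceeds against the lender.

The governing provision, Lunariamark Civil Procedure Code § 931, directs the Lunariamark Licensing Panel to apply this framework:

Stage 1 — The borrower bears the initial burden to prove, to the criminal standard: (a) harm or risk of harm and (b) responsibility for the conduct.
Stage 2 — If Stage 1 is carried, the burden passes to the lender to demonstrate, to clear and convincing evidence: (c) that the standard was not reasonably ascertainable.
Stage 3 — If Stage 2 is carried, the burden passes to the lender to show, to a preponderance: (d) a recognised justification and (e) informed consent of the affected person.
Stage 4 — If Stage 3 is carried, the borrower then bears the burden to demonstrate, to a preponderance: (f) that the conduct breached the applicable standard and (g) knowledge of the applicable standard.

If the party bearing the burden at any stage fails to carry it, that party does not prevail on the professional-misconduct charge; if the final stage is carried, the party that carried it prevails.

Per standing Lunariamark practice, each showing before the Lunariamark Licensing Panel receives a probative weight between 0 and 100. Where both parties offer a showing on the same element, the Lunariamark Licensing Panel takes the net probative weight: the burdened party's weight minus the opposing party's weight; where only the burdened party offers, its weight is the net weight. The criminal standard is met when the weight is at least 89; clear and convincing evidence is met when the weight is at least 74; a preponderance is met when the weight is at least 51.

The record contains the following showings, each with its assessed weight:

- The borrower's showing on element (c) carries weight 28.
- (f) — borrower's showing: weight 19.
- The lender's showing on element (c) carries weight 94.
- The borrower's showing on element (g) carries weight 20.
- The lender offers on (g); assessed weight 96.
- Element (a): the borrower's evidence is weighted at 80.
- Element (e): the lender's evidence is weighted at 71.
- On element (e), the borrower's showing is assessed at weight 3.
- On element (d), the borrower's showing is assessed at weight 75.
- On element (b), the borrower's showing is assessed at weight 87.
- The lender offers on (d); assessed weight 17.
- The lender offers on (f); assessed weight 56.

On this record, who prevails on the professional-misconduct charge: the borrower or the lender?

Stage 1 — burden on borrower; standard: the criminal standard (weight is at least 89).
    (a): 80 < 89 [not met]
    (b): 87 < 89 [not met]
  The borrower does not carry Stage 1.
The lender prevails.

lender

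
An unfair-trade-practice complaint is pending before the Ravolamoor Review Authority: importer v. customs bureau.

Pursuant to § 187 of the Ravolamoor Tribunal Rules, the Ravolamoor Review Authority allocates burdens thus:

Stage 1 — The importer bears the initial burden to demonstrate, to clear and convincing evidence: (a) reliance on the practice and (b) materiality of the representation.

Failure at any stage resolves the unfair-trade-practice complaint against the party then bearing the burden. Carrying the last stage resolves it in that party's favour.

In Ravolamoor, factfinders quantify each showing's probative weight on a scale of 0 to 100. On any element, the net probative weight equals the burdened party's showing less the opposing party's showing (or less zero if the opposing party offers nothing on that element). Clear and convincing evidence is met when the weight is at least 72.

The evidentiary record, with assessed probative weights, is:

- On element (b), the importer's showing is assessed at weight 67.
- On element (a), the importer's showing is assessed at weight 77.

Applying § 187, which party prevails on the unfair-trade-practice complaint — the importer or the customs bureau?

customs bureau

At Stage 1 the importer must meet clear and convincing evidence (weight is at least 72): on (a) the weight is 77, which does reach 72, so (a) meets the standard; on (b) the weight is 67, which does not reach 72, so (b) does not meet the standard.
  Stage 1 not carried; the importer fails its burden.
The customs bureau prevails.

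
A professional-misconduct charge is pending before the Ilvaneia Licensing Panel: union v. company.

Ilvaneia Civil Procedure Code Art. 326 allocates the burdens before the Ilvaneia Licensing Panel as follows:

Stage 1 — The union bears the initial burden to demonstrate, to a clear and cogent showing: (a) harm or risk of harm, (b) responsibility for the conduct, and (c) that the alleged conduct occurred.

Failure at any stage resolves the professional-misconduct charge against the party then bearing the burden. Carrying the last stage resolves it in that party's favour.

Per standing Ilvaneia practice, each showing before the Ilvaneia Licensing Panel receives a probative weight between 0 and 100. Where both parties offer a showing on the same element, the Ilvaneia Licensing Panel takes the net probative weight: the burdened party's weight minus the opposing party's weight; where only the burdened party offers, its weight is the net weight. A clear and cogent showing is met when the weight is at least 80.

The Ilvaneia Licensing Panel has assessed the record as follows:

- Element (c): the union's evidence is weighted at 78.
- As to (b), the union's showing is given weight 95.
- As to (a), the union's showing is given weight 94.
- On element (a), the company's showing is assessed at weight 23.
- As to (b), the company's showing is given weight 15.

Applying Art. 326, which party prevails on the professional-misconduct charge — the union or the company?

company

At Stage 1 the union must meet a clear and cogent showing (weight is at least 80): on (a) the weight is 94 less the opposing 23 gives net 71, < 80, so (a) does not meet the standard; on (b) the weight is 95 less the opposing 15 gives net 80, ≥ 80, so (b) meets the standard; on (c) the weight is 78, < 80, so (c) does not meet the standard.
  The union does not carry Stage 1.
The company prevails.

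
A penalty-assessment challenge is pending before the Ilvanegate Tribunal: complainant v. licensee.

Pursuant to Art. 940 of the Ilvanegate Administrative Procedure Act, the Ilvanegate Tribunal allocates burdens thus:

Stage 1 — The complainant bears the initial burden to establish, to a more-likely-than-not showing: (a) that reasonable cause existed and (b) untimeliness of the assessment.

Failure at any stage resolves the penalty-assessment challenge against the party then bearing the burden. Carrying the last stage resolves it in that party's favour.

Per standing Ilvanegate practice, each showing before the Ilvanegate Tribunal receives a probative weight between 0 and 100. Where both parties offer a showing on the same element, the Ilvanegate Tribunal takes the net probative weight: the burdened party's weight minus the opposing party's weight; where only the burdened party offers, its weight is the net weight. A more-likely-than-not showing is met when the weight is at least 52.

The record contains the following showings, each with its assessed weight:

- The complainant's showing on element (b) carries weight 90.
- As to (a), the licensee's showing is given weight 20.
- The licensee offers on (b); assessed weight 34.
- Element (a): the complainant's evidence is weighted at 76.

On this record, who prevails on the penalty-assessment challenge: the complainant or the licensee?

Stage 1 — burden on complainant; standard: a more-likely-than-not showing (weight is at least 52).
    (a): 76 − 20 = 56 ≥ 52 [met]
    (b): 90 − 34 = 56 ≥ 52 [met]
  Stage 1 carried; the final stage is satisfied.
Every stage carried; the complainant prevails.

complainant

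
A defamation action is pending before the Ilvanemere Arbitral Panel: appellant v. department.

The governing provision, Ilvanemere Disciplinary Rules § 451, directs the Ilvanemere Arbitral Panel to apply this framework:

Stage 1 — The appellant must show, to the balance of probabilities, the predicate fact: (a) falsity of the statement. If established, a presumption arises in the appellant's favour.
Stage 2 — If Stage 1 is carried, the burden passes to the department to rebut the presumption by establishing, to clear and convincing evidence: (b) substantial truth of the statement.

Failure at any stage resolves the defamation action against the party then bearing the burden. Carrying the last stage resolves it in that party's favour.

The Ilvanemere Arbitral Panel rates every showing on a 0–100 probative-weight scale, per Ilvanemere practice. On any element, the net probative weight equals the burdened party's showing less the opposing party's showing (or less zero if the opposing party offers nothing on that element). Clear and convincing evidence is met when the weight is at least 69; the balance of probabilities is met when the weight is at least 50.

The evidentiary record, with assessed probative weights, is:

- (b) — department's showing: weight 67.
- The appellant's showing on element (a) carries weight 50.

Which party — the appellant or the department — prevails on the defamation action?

appellant

Stage 1 — burden on appellant; standard: the balance of probabilities (weight is at least 50).
    (a): 50 ≥ 50 [met]
  The appellant carries Stage 1; the department now bears the burden.
Stage 2 — burden on department; standard: clear and convincing evidence (weight is at least 69).
    (b): 67 < 69 [not met]
  Stage 2 not carried; the department fails its burden.
So the appellant prevails.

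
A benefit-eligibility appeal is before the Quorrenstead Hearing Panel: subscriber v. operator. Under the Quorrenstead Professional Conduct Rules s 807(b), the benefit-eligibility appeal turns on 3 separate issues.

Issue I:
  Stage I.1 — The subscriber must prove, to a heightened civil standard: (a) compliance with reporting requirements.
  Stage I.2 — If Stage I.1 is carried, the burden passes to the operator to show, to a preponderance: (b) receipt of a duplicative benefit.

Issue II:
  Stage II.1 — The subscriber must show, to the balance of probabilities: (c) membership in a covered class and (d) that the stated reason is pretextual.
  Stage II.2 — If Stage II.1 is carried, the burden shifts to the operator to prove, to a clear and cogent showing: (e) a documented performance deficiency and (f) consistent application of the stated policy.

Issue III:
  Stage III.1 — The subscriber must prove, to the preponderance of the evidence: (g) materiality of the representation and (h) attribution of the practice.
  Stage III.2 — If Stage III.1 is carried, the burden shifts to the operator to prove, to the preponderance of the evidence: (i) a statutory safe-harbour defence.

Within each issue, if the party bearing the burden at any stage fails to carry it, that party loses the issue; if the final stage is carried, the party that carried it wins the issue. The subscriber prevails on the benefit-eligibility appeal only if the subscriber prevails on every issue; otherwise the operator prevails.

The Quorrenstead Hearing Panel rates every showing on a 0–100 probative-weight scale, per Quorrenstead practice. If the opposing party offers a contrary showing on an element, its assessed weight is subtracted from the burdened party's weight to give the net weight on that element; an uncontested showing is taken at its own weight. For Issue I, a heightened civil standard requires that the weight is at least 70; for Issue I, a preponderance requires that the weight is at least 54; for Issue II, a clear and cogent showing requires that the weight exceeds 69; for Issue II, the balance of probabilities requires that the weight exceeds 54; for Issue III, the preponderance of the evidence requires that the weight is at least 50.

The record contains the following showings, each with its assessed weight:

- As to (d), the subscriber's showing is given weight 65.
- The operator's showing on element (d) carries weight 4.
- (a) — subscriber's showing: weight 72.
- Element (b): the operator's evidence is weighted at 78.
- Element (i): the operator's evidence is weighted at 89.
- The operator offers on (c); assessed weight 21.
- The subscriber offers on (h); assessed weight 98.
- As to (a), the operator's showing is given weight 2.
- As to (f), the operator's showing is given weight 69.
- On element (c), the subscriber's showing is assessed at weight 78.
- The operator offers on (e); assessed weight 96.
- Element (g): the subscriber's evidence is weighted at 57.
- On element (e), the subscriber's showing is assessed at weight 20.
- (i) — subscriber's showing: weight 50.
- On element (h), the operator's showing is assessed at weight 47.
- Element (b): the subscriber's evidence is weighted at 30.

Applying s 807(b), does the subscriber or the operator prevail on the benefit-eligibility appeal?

subscriber

— Issue I —
Stage I.1 — burden on subscriber; standard: a heightened civil standard (weight is at least 70).
    (a): 72 − 2 = 70 ≥ 70 [met]
  The subscriber carries Stage I.1; the operator now bears the burden.
Stage I.2 — burden on operator; standard: a preponderance (weight is at least 54).
    (b): 78 − 30 = 48 < 54 [not met]
  Stage I.2 not carried; the operator fails its burden.
The analysis ends at Stage I.2; the subscriber prevails on this issue.
— Issue II —
Stage II.1 (subscriber, the balance of probabilities, weight exceeds 54): (c) net 78−21=57 > 54 — meets; (d) net 65−4=61 > 54 — meets.
  The subscriber carries Stage II.1; the operator now bears the burden.
Stage II.2 (operator, a clear and cogent showing, weight exceeds 69): (e) net 96−20=76 > 69 — meets; (f) 69 ≤ 69 — fails.
  Not every element is met, so the operator fails to carry Stage II.2.
The analysis ends at Stage II.2; the subscriber prevails on this issue.
— Issue III —
Stage III.1 (subscriber, the preponderance of the evidence, weight is at least 50): (g) 57 ≥ 50 — meets; (h) net 98−47=51 ≥ 50 — meets.
  Stage III.1 carried; the burden shifts to the operator.
Stage III.2 (operator, the preponderance of the evidence, weight is at least 50): (i) net 89−50=39 < 50 — fails.
  Not every element is met, so the operator fails to carry Stage III.2.
So the subscriber prevails on this issue.
Per-issue: Issue I → subscriber; Issue II → subscriber; Issue III → subscriber. The subscriber must prevail on every issue; overall, the subscriber prevails.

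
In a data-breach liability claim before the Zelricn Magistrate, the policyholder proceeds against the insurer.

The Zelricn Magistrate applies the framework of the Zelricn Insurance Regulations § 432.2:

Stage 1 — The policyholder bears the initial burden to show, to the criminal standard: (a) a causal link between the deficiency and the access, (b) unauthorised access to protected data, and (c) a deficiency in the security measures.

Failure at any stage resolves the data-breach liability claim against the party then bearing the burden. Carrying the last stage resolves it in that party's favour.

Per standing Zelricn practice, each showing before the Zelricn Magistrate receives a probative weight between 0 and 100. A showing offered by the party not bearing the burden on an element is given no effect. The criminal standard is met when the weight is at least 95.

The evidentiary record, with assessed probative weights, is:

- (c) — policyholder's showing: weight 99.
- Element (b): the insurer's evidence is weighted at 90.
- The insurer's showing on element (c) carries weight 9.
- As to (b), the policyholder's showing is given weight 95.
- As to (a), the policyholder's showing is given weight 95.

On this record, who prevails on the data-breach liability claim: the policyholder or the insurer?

policyholder

Stage 1 (policyholder, the criminal standard, weight is at least 95): (a) 95 ≥ 95 — meets; (b) 95 (insurer's 90 disregarded) ≥ 95 — meets; (c) 99 (insurer's 9 disregarded) ≥ 95 — meets.
  The policyholder carries the last stage.
Every stage carried; the policyholder prevails.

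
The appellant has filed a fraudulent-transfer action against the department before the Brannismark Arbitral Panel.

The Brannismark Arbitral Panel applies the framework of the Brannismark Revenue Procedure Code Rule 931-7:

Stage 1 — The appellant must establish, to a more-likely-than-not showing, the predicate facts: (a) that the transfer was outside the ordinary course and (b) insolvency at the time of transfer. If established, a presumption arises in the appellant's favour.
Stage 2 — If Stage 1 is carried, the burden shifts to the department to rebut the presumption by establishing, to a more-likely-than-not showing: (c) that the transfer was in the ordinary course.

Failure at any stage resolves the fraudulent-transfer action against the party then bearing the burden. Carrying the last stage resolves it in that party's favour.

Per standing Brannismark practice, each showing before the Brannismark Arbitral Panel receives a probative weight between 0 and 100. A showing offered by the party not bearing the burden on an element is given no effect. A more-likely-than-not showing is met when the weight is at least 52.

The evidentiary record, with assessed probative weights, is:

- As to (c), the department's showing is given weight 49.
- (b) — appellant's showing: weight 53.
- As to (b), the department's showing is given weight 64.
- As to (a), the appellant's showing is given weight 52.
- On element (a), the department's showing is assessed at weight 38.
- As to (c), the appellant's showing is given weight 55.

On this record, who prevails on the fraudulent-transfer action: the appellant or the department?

appellant

Stage 1 — burden on appellant; standard: a more-likely-than-not showing (weight is at least 52).
    (a): 52 (department's 38 disregarded) ≥ 52 [met]
    (b): 53 (department's 64 disregarded) ≥ 52 [met]
  Stage 1 carried; the burden shifts to the department.
Stage 2 — burden on department; standard: a more-likely-than-not showing (weight is at least 52).
    (c): 49 (appellant's 55 disregarded) < 52 [not met]
  Not every element is met, so the department fails to carry Stage 2.
The analysis ends at Stage 2; the appellant prevails.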